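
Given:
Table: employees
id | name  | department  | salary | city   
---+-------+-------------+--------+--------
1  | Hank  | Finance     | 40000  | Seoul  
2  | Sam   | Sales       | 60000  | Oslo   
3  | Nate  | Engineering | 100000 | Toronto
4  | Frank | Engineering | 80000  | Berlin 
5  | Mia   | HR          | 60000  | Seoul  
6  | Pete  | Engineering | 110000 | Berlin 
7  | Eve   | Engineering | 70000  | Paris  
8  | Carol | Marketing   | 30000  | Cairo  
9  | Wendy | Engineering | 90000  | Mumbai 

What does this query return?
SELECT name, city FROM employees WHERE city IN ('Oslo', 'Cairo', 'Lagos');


Filtering: city IN ('Oslo', 'Cairo', 'Lagos')
Matching: 2 rows

2 rows:
Sam, Oslo
Carol, Cairo


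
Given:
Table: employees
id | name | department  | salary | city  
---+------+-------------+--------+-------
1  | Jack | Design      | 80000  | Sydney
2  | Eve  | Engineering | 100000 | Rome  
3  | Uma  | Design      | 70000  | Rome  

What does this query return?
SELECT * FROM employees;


SELECT * returns all 3 rows with all columns

3 rows:
1, Jack, Design, 80000, Sydney
2, Eve, Engineering, 100000, Rome
3, Uma, Design, 70000, Rome


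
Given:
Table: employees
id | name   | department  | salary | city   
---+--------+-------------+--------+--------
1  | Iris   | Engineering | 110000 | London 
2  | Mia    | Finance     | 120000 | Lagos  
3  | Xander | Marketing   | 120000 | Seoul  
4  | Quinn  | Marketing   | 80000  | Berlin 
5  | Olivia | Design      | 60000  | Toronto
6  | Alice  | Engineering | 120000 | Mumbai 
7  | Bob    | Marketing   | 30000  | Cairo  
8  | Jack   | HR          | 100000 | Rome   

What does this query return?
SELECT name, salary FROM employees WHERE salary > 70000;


Filtering: salary > 70000
Matching: 6 rows

6 rows:
Iris, 110000
Mia, 120000
Xander, 120000
Quinn, 80000
Alice, 120000
Jack, 100000


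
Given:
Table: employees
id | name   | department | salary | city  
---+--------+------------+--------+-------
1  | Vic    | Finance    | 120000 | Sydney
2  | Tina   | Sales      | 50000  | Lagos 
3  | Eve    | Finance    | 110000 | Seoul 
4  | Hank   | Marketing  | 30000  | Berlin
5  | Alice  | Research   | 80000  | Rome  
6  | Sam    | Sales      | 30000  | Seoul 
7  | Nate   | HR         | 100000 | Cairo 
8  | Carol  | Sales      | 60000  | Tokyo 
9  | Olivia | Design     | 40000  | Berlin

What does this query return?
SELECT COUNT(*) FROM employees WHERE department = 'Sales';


Counting rows where department = 'Sales'
  Tina -> MATCH
  Sam -> MATCH
  Carol -> MATCH


3


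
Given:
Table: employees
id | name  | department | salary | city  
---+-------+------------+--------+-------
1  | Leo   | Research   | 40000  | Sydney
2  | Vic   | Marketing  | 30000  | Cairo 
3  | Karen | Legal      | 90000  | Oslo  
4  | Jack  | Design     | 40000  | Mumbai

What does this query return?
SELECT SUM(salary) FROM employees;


SUM(salary) = 40000 + 30000 + 90000 + 40000 = 200000

200000


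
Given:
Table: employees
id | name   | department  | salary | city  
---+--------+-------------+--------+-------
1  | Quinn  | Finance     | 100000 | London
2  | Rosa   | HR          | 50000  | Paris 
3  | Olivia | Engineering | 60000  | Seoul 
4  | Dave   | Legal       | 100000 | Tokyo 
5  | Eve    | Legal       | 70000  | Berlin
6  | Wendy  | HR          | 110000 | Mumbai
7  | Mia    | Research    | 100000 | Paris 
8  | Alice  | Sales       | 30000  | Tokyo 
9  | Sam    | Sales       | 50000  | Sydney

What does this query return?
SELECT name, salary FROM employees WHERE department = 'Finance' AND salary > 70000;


Filtering: department = 'Finance' AND salary > 70000
Matching: 1 rows

1 rows:
Quinn, 100000


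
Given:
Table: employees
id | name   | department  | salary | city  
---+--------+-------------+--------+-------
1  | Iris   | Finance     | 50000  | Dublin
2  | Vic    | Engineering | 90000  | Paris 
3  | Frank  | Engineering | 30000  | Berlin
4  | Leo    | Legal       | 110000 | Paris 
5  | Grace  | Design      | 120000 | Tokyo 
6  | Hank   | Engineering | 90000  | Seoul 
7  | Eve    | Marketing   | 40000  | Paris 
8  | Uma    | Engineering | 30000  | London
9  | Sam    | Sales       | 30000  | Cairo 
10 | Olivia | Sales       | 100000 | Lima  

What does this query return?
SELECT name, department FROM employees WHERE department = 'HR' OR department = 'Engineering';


Filtering: department = 'HR' OR 'Engineering'
Matching: 4 rows

4 rows:
Vic, Engineering
Frank, Engineering
Hank, Engineering
Uma, Engineering


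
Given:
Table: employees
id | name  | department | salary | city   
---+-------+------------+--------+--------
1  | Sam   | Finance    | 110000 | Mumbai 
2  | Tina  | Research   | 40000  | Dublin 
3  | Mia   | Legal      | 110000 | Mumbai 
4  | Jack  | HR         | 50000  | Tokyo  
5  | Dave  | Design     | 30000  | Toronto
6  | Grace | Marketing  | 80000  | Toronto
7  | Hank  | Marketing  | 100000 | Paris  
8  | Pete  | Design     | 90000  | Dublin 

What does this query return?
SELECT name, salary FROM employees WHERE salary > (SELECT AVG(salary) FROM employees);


Subquery: AVG(salary) = 76250.0
Filtering: salary > 76250.0
  Sam (110000) -> MATCH
  Mia (110000) -> MATCH
  Grace (80000) -> MATCH
  Hank (100000) -> MATCH
  Pete (90000) -> MATCH


5 rows:
Sam, 110000
Mia, 110000
Grace, 80000
Hank, 100000
Pete, 90000


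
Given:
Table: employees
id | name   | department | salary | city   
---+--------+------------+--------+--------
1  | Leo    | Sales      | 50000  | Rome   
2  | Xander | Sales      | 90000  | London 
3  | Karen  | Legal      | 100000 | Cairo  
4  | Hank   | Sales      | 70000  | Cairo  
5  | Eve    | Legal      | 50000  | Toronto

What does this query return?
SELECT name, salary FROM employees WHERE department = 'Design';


Filtering: department = 'Design'
Matching rows: 0

Empty result set (0 rows)


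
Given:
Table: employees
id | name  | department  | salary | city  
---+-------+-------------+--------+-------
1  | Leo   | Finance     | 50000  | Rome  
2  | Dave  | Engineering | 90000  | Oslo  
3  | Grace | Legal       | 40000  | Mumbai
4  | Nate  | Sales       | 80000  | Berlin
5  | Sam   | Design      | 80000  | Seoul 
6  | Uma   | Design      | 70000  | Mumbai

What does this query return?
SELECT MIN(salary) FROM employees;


Salaries: 50000, 90000, 40000, 80000, 80000, 70000
MIN = 40000

40000


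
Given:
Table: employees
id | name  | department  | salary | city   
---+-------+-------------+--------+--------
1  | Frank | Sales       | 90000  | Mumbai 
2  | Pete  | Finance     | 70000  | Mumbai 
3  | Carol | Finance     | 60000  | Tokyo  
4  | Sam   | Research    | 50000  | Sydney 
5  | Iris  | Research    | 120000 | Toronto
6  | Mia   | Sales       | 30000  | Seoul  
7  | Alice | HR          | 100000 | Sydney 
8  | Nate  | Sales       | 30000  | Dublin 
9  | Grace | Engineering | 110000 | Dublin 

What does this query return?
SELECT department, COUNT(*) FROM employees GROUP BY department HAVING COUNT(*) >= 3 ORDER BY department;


Groups with count >= 3:
  Sales: 3 -> PASS
  Engineering: 1 -> filtered out
  Finance: 2 -> filtered out
  HR: 1 -> filtered out
  Research: 2 -> filtered out


1 groups:
Sales, 3


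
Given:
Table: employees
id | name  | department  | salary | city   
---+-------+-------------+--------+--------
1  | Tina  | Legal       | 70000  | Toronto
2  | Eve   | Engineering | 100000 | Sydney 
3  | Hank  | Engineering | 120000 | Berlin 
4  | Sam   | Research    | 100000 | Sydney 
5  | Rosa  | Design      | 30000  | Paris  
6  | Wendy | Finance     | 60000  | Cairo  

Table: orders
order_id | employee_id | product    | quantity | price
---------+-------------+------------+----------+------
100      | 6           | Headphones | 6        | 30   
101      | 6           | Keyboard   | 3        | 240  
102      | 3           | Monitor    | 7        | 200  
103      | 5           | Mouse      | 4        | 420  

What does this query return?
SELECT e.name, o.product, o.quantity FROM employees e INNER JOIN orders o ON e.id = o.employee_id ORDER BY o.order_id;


Joining employees.id = orders.employee_id:
  employee Wendy (id=6) -> order Headphones
  employee Wendy (id=6) -> order Keyboard
  employee Hank (id=3) -> order Monitor
  employee Rosa (id=5) -> order Mouse


4 rows:
Wendy, Headphones, 6
Wendy, Keyboard, 3
Hank, Monitor, 7
Rosa, Mouse, 4


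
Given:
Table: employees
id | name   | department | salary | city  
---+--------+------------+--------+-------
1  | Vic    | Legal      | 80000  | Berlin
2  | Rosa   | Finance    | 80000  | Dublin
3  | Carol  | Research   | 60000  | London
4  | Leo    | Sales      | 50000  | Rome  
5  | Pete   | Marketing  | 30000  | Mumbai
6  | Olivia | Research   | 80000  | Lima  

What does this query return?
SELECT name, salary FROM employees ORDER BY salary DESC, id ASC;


Sorting by salary DESC, then id ASC for ties

6 rows:
Vic, 80000
Rosa, 80000
Olivia, 80000
Carol, 60000
Leo, 50000
Pete, 30000


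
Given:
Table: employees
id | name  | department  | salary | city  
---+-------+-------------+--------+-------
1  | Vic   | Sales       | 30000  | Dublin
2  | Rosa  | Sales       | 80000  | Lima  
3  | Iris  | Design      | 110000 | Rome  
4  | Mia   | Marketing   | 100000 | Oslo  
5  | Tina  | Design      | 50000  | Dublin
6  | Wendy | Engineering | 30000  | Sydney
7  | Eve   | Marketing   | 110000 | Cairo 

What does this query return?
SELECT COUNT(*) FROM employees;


COUNT(*) counts all rows

7


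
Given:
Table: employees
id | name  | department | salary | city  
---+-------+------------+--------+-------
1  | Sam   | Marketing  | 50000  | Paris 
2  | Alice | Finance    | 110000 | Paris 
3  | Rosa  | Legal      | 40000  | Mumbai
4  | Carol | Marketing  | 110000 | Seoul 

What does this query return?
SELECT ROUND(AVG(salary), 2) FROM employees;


SUM(salary) = 310000
COUNT = 4
ROUND(AVG, 2) = ROUND(310000 / 4, 2) = 77500.0

77500.0


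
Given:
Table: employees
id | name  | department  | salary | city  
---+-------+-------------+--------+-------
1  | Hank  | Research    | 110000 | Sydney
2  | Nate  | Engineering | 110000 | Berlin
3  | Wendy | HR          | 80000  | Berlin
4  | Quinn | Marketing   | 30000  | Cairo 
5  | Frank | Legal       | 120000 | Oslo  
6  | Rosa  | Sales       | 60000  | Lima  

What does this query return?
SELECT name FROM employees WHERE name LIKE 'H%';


LIKE 'H%' matches names starting with 'H'
Matching: 1

1 rows:
Hank


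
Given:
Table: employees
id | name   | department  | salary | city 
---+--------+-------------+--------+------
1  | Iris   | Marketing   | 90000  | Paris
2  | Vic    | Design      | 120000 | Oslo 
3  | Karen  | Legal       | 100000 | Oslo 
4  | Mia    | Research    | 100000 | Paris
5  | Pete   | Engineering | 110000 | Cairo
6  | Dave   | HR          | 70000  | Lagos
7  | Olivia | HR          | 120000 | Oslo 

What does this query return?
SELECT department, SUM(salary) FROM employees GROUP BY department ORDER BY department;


Summing salary within each department:
  Design: 120000 = 120000
  Engineering: 110000 = 110000
  HR: 70000 + 120000 = 190000
  Legal: 100000 = 100000
  Marketing: 90000 = 90000
  Research: 100000 = 100000


6 groups:
Design, 120000
Engineering, 110000
HR, 190000
Legal, 100000
Marketing, 90000
Research, 100000


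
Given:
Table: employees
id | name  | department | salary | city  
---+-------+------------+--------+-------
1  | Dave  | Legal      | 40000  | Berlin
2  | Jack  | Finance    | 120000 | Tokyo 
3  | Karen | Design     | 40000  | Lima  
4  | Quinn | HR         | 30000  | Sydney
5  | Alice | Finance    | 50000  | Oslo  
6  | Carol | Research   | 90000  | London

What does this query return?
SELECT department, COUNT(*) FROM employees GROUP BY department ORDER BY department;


Assigning each row to its department group:
  Dave -> Legal
  Jack -> Finance
  Karen -> Design
  Quinn -> HR
  Alice -> Finance
  Carol -> Research


5 groups:
Design, 1
Finance, 2
HR, 1
Legal, 1
Research, 1


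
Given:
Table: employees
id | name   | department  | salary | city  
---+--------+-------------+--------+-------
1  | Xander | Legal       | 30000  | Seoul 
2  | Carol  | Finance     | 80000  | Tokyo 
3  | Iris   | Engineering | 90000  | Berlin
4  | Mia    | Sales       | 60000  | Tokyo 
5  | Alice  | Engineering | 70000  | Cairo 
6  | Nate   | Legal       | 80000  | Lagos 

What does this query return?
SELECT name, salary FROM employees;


Projecting columns: name, salary

6 rows:
Xander, 30000
Carol, 80000
Iris, 90000
Mia, 60000
Alice, 70000
Nate, 80000


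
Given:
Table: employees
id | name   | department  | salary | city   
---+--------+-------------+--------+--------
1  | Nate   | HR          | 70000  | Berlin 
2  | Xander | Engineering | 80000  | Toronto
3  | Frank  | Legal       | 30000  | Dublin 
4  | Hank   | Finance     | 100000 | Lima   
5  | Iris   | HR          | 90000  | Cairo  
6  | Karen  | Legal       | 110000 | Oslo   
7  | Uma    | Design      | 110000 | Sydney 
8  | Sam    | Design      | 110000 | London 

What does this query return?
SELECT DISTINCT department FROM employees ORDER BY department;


All 'department' values (row order): HR, Engineering, Legal, Finance, HR, Legal, Design, Design
Removing duplicates leaves 5 unique value(s).

5 values:
Design
Engineering
Finance
HR
Legal


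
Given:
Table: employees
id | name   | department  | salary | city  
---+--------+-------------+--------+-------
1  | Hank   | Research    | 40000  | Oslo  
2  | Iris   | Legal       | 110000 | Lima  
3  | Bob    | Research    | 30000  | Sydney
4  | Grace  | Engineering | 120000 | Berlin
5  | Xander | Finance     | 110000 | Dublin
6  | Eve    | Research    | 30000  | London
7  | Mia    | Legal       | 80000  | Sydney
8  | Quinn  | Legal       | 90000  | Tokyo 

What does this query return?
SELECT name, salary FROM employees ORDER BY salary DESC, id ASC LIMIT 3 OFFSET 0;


Sort by salary DESC (id ASC tiebreak), then skip 0 and take 3
Rows 1 through 3

3 rows:
Grace, 120000
Iris, 110000
Xander, 110000


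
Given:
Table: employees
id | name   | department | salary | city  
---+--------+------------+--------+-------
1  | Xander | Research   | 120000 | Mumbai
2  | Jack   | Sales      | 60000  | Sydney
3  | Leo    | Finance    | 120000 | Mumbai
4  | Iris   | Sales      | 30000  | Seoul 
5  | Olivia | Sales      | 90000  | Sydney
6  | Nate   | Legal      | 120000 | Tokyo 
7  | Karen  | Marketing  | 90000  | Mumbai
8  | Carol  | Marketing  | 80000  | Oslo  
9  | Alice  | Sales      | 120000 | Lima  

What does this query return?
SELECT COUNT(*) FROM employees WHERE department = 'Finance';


Counting rows where department = 'Finance'
  Leo -> MATCH


1


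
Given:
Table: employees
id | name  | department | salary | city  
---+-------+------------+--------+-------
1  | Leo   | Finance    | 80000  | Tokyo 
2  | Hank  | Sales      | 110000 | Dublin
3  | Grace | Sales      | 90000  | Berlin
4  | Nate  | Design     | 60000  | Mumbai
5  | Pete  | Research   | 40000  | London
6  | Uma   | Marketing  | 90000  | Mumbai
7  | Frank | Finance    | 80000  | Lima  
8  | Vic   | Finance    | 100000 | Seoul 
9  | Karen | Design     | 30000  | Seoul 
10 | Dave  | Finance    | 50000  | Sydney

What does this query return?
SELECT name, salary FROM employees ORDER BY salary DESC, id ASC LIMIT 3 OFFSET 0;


Sort by salary DESC (id ASC tiebreak), then skip 0 and take 3
Rows 1 through 3

3 rows:
Hank, 110000
Vic, 100000
Grace, 90000


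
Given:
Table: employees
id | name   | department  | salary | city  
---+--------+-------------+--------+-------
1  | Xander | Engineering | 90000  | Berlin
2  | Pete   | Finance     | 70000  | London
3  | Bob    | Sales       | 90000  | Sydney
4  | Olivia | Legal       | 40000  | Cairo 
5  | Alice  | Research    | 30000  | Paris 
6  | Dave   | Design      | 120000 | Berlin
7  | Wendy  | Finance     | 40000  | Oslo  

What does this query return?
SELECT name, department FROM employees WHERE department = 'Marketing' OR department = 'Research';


Filtering: department = 'Marketing' OR 'Research'
Matching: 1 rows

1 rows:
Alice, Research


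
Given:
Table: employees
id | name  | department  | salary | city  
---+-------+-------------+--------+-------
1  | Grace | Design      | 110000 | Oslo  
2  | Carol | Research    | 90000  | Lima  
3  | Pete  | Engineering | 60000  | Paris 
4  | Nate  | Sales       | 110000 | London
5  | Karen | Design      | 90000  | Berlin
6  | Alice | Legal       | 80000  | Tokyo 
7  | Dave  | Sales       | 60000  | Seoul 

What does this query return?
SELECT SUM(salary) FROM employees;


SUM(salary) = 110000 + 90000 + 60000 + 110000 + 90000 + 80000 + 60000 = 600000

600000


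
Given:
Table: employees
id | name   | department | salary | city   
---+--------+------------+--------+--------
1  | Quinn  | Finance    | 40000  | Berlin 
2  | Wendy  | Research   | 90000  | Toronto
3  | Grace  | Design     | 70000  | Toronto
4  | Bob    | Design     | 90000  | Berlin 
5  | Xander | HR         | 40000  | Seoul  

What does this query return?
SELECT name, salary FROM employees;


Projecting columns: name, salary

5 rows:
Quinn, 40000
Wendy, 90000
Grace, 70000
Bob, 90000
Xander, 40000


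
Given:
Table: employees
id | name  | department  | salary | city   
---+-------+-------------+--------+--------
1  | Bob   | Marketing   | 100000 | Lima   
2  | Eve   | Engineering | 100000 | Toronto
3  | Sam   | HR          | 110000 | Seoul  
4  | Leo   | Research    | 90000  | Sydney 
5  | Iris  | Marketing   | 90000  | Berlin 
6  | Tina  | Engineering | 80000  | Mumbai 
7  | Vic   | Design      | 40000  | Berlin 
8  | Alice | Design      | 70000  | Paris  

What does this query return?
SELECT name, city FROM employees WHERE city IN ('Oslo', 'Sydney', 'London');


Filtering: city IN ('Oslo', 'Sydney', 'London')
Matching: 1 rows

1 rows:
Leo, Sydney


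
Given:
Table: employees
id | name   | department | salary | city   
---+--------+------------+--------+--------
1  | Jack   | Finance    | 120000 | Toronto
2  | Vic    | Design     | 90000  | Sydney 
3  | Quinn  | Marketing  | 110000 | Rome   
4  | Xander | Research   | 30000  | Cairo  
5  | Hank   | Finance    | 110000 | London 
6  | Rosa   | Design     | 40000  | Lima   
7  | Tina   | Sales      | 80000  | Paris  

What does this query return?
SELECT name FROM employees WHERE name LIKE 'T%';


LIKE 'T%' matches names starting with 'T'
Matching: 1

1 rows:
Tina


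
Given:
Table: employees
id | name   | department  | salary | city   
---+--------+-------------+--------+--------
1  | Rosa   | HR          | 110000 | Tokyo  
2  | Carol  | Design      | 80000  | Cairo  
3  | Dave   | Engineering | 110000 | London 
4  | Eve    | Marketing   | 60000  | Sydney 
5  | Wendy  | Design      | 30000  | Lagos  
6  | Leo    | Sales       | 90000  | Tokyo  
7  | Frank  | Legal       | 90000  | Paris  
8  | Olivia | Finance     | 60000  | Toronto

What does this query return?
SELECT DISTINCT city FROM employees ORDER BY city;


All 'city' values (row order): Tokyo, Cairo, London, Sydney, Lagos, Tokyo, Paris, Toronto
Removing duplicates leaves 7 unique value(s).

7 values:
Cairo
Lagos
London
Paris
Sydney
Tokyo
Toronto


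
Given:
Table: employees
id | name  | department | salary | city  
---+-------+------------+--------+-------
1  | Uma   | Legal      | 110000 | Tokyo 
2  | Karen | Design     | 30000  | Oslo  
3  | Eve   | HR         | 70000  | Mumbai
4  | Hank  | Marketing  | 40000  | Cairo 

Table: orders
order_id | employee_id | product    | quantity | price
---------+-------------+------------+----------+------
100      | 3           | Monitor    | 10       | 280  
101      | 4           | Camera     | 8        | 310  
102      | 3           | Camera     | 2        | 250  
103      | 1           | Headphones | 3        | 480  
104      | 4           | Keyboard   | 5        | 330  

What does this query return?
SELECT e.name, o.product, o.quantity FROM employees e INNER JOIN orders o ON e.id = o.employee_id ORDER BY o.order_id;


Joining employees.id = orders.employee_id:
  employee Eve (id=3) -> order Monitor
  employee Hank (id=4) -> order Camera
  employee Eve (id=3) -> order Camera
  employee Uma (id=1) -> order Headphones
  employee Hank (id=4) -> order Keyboard


5 rows:
Eve, Monitor, 10
Hank, Camera, 8
Eve, Camera, 2
Uma, Headphones, 3
Hank, Keyboard, 5


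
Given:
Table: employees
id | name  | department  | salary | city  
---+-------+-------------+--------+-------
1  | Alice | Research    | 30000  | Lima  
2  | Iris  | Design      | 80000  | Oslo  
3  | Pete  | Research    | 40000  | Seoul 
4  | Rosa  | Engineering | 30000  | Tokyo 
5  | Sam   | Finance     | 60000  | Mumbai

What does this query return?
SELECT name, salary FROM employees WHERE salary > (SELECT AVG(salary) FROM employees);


Subquery: AVG(salary) = 48000.0
Filtering: salary > 48000.0
  Iris (80000) -> MATCH
  Sam (60000) -> MATCH


2 rows:
Iris, 80000
Sam, 60000


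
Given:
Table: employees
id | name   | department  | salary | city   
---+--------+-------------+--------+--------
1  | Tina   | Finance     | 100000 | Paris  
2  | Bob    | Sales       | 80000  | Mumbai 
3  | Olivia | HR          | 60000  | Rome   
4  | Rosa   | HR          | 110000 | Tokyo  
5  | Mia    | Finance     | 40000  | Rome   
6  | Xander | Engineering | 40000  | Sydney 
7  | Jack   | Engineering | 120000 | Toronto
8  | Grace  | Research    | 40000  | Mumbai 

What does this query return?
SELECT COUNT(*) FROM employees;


COUNT(*) counts all rows

8


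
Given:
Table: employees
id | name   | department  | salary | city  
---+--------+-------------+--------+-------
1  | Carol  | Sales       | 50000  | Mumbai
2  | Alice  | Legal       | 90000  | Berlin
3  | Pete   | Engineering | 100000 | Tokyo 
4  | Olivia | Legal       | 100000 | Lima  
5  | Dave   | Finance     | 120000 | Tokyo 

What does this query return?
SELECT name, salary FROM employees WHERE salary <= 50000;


Filtering: salary <= 50000
Matching: 1 rows

1 rows:
Carol, 50000


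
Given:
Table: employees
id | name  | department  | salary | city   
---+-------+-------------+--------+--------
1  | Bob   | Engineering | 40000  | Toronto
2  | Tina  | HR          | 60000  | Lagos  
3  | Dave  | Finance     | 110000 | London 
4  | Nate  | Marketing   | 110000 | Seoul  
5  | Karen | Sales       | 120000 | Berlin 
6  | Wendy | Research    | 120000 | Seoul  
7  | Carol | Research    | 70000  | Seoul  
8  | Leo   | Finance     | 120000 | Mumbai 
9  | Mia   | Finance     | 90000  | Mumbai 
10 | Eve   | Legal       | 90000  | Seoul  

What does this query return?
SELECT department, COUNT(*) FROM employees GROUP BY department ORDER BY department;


Assigning each row to its department group:
  Bob -> Engineering
  Tina -> HR
  Dave -> Finance
  Nate -> Marketing
  Karen -> Sales
  Wendy -> Research
  Carol -> Research
  Leo -> Finance
  Mia -> Finance
  Eve -> Legal


7 groups:
Engineering, 1
Finance, 3
HR, 1
Legal, 1
Marketing, 1
Research, 2
Sales, 1


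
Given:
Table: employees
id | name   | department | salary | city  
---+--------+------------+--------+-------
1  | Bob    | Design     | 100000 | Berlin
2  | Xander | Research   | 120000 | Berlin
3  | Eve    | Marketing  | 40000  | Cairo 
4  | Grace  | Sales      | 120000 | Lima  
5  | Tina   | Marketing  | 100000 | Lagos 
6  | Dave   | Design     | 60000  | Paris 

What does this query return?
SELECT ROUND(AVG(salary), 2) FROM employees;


SUM(salary) = 540000
COUNT = 6
ROUND(AVG, 2) = ROUND(540000 / 6, 2) = 90000.0

90000.0


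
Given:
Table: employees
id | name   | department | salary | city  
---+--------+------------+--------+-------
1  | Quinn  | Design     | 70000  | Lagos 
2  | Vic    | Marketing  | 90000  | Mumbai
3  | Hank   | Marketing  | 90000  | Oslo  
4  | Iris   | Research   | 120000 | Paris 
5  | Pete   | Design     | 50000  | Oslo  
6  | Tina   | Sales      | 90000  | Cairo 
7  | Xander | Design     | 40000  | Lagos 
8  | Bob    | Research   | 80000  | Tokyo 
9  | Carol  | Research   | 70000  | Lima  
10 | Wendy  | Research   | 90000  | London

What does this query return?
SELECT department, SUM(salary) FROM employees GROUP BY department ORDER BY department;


Summing salary within each department:
  Design: 70000 + 50000 + 40000 = 160000
  Marketing: 90000 + 90000 = 180000
  Research: 120000 + 80000 + 70000 + 90000 = 360000
  Sales: 90000 = 90000


4 groups:
Design, 160000
Marketing, 180000
Research, 360000
Sales, 90000


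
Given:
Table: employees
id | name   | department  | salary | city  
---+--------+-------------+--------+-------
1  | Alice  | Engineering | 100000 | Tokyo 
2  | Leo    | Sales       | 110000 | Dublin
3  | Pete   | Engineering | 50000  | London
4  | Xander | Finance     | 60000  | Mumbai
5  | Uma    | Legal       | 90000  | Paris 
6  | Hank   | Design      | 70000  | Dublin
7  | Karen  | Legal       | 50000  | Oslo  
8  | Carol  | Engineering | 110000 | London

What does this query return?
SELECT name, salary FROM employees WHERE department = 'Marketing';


Filtering: department = 'Marketing'
Matching rows: 0

Empty result set (0 rows)


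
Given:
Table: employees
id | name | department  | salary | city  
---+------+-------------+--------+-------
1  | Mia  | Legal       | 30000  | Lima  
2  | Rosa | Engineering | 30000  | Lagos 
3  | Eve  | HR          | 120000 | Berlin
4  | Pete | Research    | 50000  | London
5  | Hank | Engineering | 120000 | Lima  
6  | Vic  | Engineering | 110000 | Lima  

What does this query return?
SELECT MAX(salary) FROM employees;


Salaries: 30000, 30000, 120000, 50000, 120000, 110000
MAX = 120000

120000


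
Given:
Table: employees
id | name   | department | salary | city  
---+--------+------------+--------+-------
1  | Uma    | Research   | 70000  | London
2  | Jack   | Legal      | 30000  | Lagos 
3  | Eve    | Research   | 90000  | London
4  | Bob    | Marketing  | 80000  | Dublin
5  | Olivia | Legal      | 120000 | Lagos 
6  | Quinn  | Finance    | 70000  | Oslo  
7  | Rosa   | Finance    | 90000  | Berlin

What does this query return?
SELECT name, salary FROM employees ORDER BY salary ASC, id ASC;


Sorting by salary ASC, then id ASC for ties

7 rows:
Jack, 30000
Uma, 70000
Quinn, 70000
Bob, 80000
Eve, 90000
Rosa, 90000
Olivia, 120000


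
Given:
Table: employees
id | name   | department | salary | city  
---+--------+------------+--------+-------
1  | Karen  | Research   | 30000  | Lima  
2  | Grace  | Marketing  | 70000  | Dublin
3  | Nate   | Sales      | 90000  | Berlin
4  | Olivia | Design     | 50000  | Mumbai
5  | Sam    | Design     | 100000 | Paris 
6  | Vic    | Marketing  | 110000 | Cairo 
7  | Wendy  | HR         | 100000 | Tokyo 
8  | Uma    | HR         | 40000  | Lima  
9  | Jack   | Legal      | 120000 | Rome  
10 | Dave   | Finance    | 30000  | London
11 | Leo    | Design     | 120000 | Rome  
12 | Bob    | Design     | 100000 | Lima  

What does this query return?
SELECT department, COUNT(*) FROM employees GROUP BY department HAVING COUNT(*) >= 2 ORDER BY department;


Groups with count >= 2:
  Design: 4 -> PASS
  HR: 2 -> PASS
  Marketing: 2 -> PASS
  Finance: 1 -> filtered out
  Legal: 1 -> filtered out
  Research: 1 -> filtered out
  Sales: 1 -> filtered out


3 groups:
Design, 4
HR, 2
Marketing, 2


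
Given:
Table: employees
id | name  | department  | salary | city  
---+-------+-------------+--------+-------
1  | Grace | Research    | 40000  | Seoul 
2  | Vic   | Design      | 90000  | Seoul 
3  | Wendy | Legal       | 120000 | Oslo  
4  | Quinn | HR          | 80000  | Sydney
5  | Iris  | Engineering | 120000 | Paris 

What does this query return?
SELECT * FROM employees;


SELECT * returns all 5 rows with all columns

5 rows:
1, Grace, Research, 40000, Seoul
2, Vic, Design, 90000, Seoul
3, Wendy, Legal, 120000, Oslo
4, Quinn, HR, 80000, Sydney
5, Iris, Engineering, 120000, Paris


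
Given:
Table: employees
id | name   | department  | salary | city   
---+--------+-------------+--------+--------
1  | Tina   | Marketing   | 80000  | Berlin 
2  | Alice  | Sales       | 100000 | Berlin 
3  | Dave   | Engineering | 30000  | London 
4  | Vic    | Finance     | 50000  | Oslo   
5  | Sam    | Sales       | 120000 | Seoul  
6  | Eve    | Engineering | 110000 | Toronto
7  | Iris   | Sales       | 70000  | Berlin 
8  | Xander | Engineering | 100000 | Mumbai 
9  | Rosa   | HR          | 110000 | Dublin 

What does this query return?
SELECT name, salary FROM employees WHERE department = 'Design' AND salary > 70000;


Filtering: department = 'Design' AND salary > 70000
Matching: 0 rows

Empty result set (0 rows)


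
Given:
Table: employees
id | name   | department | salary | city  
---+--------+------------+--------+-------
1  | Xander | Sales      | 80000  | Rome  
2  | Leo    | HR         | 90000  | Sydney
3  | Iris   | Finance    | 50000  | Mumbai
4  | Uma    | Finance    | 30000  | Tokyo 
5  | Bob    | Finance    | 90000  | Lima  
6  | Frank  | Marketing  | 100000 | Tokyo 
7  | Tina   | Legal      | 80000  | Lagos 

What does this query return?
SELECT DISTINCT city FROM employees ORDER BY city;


All 'city' values (row order): Rome, Sydney, Mumbai, Tokyo, Lima, Tokyo, Lagos
Removing duplicates leaves 6 unique value(s).

6 values:
Lagos
Lima
Mumbai
Rome
Sydney
Tokyo


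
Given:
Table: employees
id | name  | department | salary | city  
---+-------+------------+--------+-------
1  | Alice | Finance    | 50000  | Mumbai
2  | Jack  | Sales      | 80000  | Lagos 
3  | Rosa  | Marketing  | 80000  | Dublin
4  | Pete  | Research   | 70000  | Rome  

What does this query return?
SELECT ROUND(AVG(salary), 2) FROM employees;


SUM(salary) = 280000
COUNT = 4
ROUND(AVG, 2) = ROUND(280000 / 4, 2) = 70000.0

70000.0


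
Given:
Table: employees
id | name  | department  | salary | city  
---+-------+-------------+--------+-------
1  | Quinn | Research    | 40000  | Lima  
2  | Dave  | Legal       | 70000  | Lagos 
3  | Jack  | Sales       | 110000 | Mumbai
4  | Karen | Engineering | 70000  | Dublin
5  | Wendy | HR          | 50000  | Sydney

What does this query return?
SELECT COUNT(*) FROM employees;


COUNT(*) counts all rows

5


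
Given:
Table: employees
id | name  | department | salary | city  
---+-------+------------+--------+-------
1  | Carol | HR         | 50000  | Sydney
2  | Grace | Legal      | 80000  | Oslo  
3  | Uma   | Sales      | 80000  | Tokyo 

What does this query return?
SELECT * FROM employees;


SELECT * returns all 3 rows with all columns

3 rows:
1, Carol, HR, 50000, Sydney
2, Grace, Legal, 80000, Oslo
3, Uma, Sales, 80000, Tokyo


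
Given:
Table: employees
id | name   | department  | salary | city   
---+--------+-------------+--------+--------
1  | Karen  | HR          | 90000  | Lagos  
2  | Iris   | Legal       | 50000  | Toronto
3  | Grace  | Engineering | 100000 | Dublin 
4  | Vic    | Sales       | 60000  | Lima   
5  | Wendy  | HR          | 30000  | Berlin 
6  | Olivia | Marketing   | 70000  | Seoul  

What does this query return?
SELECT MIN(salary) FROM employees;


Salaries: 90000, 50000, 100000, 60000, 30000, 70000
MIN = 30000

30000


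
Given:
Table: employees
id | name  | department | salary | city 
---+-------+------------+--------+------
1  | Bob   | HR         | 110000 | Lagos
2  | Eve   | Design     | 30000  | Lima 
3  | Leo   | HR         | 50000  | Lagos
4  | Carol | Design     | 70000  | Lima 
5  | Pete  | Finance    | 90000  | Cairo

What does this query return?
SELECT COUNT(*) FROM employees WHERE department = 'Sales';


Counting rows where department = 'Sales'


0


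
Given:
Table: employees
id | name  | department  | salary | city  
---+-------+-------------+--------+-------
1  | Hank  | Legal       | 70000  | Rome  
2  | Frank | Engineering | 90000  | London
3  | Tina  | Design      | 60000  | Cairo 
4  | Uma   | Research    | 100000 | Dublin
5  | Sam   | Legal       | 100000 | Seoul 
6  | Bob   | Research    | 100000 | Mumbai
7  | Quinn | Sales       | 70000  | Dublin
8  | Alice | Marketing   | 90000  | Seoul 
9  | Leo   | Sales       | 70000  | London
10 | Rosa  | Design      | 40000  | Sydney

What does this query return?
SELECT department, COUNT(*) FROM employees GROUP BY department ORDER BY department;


Assigning each row to its department group:
  Hank -> Legal
  Frank -> Engineering
  Tina -> Design
  Uma -> Research
  Sam -> Legal
  Bob -> Research
  Quinn -> Sales
  Alice -> Marketing
  Leo -> Sales
  Rosa -> Design


6 groups:
Design, 2
Engineering, 1
Legal, 2
Marketing, 1
Research, 2
Sales, 2


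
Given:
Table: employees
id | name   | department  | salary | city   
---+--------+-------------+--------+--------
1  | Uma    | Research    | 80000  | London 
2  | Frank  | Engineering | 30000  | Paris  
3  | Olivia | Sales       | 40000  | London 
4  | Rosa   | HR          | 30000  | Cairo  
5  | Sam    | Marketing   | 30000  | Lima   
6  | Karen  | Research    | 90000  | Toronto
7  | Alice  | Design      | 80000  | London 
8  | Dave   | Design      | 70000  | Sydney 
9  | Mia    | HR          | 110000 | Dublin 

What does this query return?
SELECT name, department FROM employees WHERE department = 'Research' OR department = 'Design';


Filtering: department = 'Research' OR 'Design'
Matching: 4 rows

4 rows:
Uma, Research
Karen, Research
Alice, Design
Dave, Design


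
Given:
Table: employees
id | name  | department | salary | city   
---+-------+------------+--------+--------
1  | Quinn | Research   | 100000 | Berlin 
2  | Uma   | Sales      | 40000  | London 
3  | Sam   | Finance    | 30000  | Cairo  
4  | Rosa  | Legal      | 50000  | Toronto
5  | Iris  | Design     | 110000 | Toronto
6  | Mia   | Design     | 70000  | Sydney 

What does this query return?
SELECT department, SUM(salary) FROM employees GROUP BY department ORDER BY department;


Summing salary within each department:
  Design: 110000 + 70000 = 180000
  Finance: 30000 = 30000
  Legal: 50000 = 50000
  Research: 100000 = 100000
  Sales: 40000 = 40000


5 groups:
Design, 180000
Finance, 30000
Legal, 50000
Research, 100000
Sales, 40000


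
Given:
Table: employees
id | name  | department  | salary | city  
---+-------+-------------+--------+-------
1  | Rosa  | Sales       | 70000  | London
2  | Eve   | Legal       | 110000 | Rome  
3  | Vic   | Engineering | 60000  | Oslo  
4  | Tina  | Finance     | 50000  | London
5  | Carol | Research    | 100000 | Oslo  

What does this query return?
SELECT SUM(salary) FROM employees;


SUM(salary) = 70000 + 110000 + 60000 + 50000 + 100000 = 390000

390000


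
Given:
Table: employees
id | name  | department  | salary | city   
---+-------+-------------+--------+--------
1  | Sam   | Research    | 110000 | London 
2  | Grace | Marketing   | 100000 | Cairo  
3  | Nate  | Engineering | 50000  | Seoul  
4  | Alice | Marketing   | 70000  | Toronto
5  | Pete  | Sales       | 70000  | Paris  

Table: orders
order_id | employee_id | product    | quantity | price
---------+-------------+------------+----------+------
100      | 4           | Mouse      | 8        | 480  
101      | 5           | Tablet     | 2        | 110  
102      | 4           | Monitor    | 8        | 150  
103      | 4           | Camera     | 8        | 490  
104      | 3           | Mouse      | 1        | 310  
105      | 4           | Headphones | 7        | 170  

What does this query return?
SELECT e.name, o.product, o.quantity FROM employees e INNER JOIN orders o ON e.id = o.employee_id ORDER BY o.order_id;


Joining employees.id = orders.employee_id:
  employee Alice (id=4) -> order Mouse
  employee Pete (id=5) -> order Tablet
  employee Alice (id=4) -> order Monitor
  employee Alice (id=4) -> order Camera
  employee Nate (id=3) -> order Mouse
  employee Alice (id=4) -> order Headphones


6 rows:
Alice, Mouse, 8
Pete, Tablet, 2
Alice, Monitor, 8
Alice, Camera, 8
Nate, Mouse, 1
Alice, Headphones, 7


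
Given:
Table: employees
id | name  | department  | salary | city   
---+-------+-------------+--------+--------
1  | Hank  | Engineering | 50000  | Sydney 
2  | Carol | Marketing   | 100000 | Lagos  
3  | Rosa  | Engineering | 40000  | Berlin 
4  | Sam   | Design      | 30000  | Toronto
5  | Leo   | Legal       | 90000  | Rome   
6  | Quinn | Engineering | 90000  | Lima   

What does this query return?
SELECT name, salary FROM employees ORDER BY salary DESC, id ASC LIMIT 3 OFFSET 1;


Sort by salary DESC (id ASC tiebreak), then skip 1 and take 3
Rows 2 through 4

3 rows:
Leo, 90000
Quinn, 90000
Hank, 50000


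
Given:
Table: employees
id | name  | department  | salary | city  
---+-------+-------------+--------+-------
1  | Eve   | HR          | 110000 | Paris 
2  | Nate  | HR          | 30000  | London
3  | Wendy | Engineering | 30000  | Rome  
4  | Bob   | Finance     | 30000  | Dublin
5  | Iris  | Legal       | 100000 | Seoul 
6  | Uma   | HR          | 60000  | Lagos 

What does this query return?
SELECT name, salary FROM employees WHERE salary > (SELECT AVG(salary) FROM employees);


Subquery: AVG(salary) = 60000.0
Filtering: salary > 60000.0
  Eve (110000) -> MATCH
  Iris (100000) -> MATCH


2 rows:
Eve, 110000
Iris, 100000


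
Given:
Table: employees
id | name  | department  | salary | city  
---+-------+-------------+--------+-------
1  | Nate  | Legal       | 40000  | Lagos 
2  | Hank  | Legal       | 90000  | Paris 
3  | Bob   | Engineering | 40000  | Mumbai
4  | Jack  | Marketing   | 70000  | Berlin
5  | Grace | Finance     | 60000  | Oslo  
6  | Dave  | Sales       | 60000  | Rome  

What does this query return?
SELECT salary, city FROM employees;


Projecting columns: salary, city

6 rows:
40000, Lagos
90000, Paris
40000, Mumbai
70000, Berlin
60000, Oslo
60000, Rome


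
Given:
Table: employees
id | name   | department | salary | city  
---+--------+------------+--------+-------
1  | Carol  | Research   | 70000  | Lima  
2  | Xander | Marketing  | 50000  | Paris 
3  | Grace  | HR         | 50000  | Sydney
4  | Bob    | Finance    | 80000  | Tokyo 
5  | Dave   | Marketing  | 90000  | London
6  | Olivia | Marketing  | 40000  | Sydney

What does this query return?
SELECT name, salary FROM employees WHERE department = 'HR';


Filtering: department = 'HR'
Matching rows: 1

1 rows:
Grace, 50000


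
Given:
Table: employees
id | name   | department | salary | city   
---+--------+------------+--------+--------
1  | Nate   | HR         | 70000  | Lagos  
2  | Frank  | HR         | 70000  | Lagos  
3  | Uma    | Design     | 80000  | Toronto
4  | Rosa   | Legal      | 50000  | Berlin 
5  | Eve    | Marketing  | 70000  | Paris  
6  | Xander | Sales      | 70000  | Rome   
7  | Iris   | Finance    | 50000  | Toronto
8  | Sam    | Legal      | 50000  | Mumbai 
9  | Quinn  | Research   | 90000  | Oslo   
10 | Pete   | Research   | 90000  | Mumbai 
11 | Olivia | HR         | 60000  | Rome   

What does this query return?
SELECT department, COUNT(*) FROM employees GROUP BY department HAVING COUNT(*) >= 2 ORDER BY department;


Groups with count >= 2:
  HR: 3 -> PASS
  Legal: 2 -> PASS
  Research: 2 -> PASS
  Design: 1 -> filtered out
  Finance: 1 -> filtered out
  Marketing: 1 -> filtered out
  Sales: 1 -> filtered out


3 groups:
HR, 3
Legal, 2
Research, 2


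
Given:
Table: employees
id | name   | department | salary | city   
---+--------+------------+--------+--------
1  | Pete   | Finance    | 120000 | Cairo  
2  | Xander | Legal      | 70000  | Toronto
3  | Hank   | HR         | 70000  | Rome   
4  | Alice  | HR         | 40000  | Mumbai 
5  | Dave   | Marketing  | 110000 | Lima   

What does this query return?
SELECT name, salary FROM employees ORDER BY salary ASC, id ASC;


Sorting by salary ASC, then id ASC for ties

5 rows:
Alice, 40000
Xander, 70000
Hank, 70000
Dave, 110000
Pete, 120000


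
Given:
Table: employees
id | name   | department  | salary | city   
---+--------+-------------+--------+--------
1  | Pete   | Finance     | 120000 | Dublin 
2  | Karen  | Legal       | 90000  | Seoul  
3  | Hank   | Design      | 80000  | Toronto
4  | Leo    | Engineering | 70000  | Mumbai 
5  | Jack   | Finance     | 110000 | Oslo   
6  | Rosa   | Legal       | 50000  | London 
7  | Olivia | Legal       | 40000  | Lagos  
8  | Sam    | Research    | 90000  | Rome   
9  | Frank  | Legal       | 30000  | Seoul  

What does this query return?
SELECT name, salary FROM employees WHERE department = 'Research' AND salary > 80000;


Filtering: department = 'Research' AND salary > 80000
Matching: 1 rows

1 rows:
Sam, 90000
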